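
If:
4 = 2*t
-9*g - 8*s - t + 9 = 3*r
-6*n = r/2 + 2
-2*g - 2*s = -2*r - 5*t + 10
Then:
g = 7/12 - 11*s/12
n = -s/144 - 55/144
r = s/12 + 7/12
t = 2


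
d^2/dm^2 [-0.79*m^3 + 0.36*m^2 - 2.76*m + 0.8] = 0.72 - 4.74*m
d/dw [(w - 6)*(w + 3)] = 2*w - 3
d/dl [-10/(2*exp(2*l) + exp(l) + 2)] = (40*exp(l) + 10)*exp(l)/(2*exp(2*l) + exp(l) + 2)^2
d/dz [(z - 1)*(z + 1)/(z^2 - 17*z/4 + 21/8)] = 16*(-17*z^2 + 29*z - 17)/(64*z^4 - 544*z^3 + 1492*z^2 - 1428*z + 441)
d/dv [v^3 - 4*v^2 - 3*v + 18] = 3*v^2 - 8*v - 3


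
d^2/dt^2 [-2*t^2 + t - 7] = -4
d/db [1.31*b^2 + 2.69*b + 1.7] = 2.62*b + 2.69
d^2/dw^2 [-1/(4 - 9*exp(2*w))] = (324*exp(2*w) + 144)*exp(2*w)/(9*exp(2*w) - 4)^3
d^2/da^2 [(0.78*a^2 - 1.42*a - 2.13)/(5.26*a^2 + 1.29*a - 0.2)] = (-2.8421709430404e-14*a^4 - 89.161208*a^3 - 348.668568*a^2 - 95.680452*a - 12.240906)/(145.531576*a^6 + 107.073612*a^5 + 9.658938*a^4 - 5.995791*a^3 - 0.36726*a^2 + 0.1548*a - 0.008)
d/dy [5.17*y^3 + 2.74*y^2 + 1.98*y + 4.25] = 15.51*y^2 + 5.48*y + 1.98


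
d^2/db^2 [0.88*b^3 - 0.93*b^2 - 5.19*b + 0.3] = 5.28*b - 1.86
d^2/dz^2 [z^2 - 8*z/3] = 2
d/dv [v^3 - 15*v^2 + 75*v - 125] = 3*v^2 - 30*v + 75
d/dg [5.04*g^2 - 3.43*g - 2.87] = 10.08*g - 3.43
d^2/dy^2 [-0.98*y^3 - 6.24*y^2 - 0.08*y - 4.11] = -5.88*y - 12.48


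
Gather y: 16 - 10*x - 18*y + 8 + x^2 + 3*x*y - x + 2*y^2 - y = x^2 - 11*x + 2*y^2 + y*(3*x - 19) + 24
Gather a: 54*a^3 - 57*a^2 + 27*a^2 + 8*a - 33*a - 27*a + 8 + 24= 54*a^3 - 30*a^2 - 52*a + 32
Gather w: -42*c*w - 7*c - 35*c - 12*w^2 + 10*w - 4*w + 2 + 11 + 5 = -42*c - 12*w^2 + w*(6 - 42*c) + 18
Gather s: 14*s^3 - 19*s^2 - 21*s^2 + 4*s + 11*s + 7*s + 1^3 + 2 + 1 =14*s^3 - 40*s^2 + 22*s + 4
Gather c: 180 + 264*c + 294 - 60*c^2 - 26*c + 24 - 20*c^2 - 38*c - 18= -80*c^2 + 200*c + 480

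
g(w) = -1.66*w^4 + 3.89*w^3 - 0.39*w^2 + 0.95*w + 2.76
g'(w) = -6.64*w^3 + 11.67*w^2 - 0.78*w + 0.95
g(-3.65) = -489.69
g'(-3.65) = 482.15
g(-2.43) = -115.55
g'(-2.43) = 167.03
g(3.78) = -128.02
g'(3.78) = -193.88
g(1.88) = 8.28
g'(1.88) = -3.39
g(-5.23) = -1811.34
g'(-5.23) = 1274.13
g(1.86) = 8.34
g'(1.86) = -2.85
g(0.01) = 2.77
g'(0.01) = 0.94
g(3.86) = -144.18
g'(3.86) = -210.07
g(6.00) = -1316.70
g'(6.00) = -1017.85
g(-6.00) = -3008.58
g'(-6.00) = 1859.99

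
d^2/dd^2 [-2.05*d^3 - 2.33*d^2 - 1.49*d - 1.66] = -12.3*d - 4.66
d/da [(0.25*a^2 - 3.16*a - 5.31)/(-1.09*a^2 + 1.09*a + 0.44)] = (-3.1719*a^2 - 11.3558*a + 4.3975)/(1.1881*a^4 - 2.3762*a^3 + 0.2289*a^2 + 0.9592*a + 0.1936)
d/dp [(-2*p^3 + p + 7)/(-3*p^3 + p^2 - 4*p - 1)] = (-2*p^4 + 22*p^3 + 68*p^2 - 14*p + 27)/(9*p^6 - 6*p^5 + 25*p^4 - 2*p^3 + 14*p^2 + 8*p + 1)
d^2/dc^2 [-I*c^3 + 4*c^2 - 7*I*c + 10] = -6*I*c + 8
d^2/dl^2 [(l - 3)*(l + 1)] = 2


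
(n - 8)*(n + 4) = n^2 - 4*n - 32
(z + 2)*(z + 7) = z^2 + 9*z + 14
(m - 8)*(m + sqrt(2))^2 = m^3 - 8*m^2 + 2*sqrt(2)*m^2 - 16*sqrt(2)*m + 2*m - 16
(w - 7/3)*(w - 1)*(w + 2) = w^3 - 4*w^2/3 - 13*w/3 + 14/3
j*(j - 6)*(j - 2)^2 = j^4 - 10*j^3 + 28*j^2 - 24*j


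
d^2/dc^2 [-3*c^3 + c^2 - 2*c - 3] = 2 - 18*c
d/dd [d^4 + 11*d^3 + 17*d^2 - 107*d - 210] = 4*d^3 + 33*d^2 + 34*d - 107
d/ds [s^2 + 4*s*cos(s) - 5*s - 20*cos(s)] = -4*s*sin(s) + 2*s + 20*sin(s) + 4*cos(s) - 5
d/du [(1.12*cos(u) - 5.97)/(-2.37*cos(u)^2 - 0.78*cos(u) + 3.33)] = (-2.6544*cos(u)^2 + 28.2978*cos(u) + 0.927)*sin(u)/(5.6169*cos(u)^4 + 3.6972*cos(u)^3 - 15.1758*cos(u)^2 - 5.1948*cos(u) + 11.0889)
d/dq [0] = 0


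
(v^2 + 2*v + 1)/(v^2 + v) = (v + 1)/v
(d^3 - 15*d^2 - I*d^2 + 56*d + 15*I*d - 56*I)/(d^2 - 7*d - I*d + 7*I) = d - 8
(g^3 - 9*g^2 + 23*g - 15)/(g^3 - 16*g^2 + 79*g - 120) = (g - 1)/(g - 8)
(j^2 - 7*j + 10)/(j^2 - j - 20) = (j - 2)/(j + 4)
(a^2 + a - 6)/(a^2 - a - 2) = (a + 3)/(a + 1)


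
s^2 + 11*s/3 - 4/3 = (s - 1/3)*(s + 4)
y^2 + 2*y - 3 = (y - 1)*(y + 3)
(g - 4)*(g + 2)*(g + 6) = g^3 + 4*g^2 - 20*g - 48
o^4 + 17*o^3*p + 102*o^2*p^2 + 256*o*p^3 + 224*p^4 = (o + 2*p)*(o + 4*p)^2*(o + 7*p)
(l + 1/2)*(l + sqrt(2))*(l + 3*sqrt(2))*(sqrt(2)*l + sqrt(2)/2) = sqrt(2)*l^4 + sqrt(2)*l^3 + 8*l^3 + 8*l^2 + 25*sqrt(2)*l^2/4 + 2*l + 6*sqrt(2)*l + 3*sqrt(2)/2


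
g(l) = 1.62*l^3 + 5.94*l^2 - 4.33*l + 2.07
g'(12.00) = 838.07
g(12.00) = 3604.83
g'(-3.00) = 3.77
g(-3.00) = 24.78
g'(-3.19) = 7.23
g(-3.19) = 23.74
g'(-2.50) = -3.66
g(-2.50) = 24.71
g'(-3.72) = 18.73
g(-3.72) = 16.98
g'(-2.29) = -6.05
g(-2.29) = 23.68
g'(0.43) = 1.68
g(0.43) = 1.44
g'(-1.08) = -11.49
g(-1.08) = 11.63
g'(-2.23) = -6.65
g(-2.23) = 23.30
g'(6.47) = 275.98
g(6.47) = 661.47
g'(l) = 4.86*l^2 + 11.88*l - 4.33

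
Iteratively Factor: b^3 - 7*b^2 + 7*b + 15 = (b + 1)*(b^2 - 8*b + 15) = (b - 5)*(b + 1)*(b - 3)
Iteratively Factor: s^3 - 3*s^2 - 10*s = (s + 2)*(s^2 - 5*s) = (s - 5)*(s + 2)*(s)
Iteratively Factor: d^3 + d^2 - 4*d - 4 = (d + 2)*(d^2 - d - 2) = (d + 1)*(d + 2)*(d - 2)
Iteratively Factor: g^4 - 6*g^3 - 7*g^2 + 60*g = (g - 5)*(g^3 - g^2 - 12*g) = g*(g - 5)*(g^2 - g - 12) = g*(g - 5)*(g + 3)*(g - 4)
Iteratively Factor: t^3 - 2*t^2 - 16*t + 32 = (t - 2)*(t^2 - 16) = (t - 2)*(t + 4)*(t - 4)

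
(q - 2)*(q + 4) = q^2 + 2*q - 8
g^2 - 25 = (g - 5)*(g + 5)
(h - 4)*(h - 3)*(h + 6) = h^3 - h^2 - 30*h + 72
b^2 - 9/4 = (b - 3/2)*(b + 3/2)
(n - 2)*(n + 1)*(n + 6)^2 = n^4 + 11*n^3 + 22*n^2 - 60*n - 72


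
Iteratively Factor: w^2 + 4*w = (w + 4)*(w)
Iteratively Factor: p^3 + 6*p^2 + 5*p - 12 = (p + 3)*(p^2 + 3*p - 4) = (p + 3)*(p + 4)*(p - 1)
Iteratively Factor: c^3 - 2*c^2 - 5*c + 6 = (c + 2)*(c^2 - 4*c + 3) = (c - 1)*(c + 2)*(c - 3)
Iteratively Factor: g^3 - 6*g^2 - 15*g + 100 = (g - 5)*(g^2 - g - 20) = (g - 5)^2*(g + 4)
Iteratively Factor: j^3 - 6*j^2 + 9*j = (j)*(j^2 - 6*j + 9) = j*(j - 3)*(j - 3)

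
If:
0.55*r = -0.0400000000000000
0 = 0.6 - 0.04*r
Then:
No Solution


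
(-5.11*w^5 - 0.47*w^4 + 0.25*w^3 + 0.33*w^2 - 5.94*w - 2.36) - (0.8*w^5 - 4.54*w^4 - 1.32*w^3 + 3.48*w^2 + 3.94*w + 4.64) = -5.91*w^5 + 4.07*w^4 + 1.57*w^3 - 3.15*w^2 - 9.88*w - 7.0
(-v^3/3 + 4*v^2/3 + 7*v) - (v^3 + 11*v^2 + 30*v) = -4*v^3/3 - 29*v^2/3 - 23*v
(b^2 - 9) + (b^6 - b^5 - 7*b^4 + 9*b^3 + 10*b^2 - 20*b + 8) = b^6 - b^5 - 7*b^4 + 9*b^3 + 11*b^2 - 20*b - 1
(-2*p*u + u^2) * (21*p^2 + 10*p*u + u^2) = -42*p^3*u + p^2*u^2 + 8*p*u^3 + u^4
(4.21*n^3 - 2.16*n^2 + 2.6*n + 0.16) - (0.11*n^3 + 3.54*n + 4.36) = 4.1*n^3 - 2.16*n^2 - 0.94*n - 4.2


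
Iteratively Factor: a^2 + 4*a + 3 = (a + 3)*(a + 1)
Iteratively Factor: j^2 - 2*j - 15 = (j + 3)*(j - 5)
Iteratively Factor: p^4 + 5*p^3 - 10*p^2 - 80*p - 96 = (p + 3)*(p^3 + 2*p^2 - 16*p - 32) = (p + 2)*(p + 3)*(p^2 - 16) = (p - 4)*(p + 2)*(p + 3)*(p + 4)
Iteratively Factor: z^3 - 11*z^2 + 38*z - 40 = (z - 4)*(z^2 - 7*z + 10) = (z - 5)*(z - 4)*(z - 2)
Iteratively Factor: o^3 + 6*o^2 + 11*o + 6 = (o + 1)*(o^2 + 5*o + 6) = (o + 1)*(o + 3)*(o + 2)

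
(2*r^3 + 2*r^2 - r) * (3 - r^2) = -2*r^5 - 2*r^4 + 7*r^3 + 6*r^2 - 3*r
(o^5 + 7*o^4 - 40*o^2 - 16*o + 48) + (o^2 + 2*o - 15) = o^5 + 7*o^4 - 39*o^2 - 14*o + 33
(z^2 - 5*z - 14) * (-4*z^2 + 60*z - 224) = -4*z^4 + 80*z^3 - 468*z^2 + 280*z + 3136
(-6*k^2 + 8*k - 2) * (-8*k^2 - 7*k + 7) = 48*k^4 - 22*k^3 - 82*k^2 + 70*k - 14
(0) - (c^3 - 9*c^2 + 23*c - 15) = -c^3 + 9*c^2 - 23*c + 15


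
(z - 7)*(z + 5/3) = z^2 - 16*z/3 - 35/3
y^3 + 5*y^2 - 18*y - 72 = (y - 4)*(y + 3)*(y + 6)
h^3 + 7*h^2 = h^2*(h + 7)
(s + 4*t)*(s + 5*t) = s^2 + 9*s*t + 20*t^2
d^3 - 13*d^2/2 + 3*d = d*(d - 6)*(d - 1/2)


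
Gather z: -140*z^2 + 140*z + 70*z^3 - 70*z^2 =70*z^3 - 210*z^2 + 140*z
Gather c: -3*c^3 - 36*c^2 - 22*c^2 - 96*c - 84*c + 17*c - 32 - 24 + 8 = -3*c^3 - 58*c^2 - 163*c - 48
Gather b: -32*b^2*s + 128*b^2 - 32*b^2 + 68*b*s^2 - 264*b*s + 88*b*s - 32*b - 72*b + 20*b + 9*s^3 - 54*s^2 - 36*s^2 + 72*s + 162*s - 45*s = b^2*(96 - 32*s) + b*(68*s^2 - 176*s - 84) + 9*s^3 - 90*s^2 + 189*s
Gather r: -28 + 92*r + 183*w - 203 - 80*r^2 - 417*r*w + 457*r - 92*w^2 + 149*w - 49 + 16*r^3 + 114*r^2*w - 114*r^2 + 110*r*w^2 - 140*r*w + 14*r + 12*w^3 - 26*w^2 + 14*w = 16*r^3 + r^2*(114*w - 194) + r*(110*w^2 - 557*w + 563) + 12*w^3 - 118*w^2 + 346*w - 280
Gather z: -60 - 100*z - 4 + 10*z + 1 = -90*z - 63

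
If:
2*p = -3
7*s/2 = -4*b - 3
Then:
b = -7*s/8 - 3/4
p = -3/2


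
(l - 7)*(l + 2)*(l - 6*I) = l^3 - 5*l^2 - 6*I*l^2 - 14*l + 30*I*l + 84*I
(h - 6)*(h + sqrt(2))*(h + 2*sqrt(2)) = h^3 - 6*h^2 + 3*sqrt(2)*h^2 - 18*sqrt(2)*h + 4*h - 24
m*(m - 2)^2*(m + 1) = m^4 - 3*m^3 + 4*m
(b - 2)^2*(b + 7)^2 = b^4 + 10*b^3 - 3*b^2 - 140*b + 196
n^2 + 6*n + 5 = (n + 1)*(n + 5)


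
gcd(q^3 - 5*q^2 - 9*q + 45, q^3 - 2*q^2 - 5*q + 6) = q - 3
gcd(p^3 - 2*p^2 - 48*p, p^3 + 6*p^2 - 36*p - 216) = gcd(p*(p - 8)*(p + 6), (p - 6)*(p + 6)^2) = p + 6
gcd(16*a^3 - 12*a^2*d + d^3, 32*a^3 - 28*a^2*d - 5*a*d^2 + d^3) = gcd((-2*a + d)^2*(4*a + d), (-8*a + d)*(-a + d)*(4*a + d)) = 4*a + d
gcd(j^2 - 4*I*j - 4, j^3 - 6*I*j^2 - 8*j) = j - 2*I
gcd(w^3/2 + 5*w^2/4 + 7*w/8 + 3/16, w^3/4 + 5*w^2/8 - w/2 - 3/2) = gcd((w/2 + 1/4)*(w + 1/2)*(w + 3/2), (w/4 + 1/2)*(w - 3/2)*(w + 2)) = 1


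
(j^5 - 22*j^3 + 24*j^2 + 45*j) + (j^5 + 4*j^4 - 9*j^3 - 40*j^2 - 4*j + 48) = 2*j^5 + 4*j^4 - 31*j^3 - 16*j^2 + 41*j + 48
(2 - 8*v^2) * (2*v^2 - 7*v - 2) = -16*v^4 + 56*v^3 + 20*v^2 - 14*v - 4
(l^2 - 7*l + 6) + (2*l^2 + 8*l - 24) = 3*l^2 + l - 18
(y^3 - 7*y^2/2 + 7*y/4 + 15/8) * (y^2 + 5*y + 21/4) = y^5 + 3*y^4/2 - 21*y^3/2 - 31*y^2/4 + 297*y/16 + 315/32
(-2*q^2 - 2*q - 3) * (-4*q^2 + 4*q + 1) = 8*q^4 + 2*q^2 - 14*q - 3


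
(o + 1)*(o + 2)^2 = o^3 + 5*o^2 + 8*o + 4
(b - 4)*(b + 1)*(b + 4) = b^3 + b^2 - 16*b - 16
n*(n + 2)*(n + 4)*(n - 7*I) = n^4 + 6*n^3 - 7*I*n^3 + 8*n^2 - 42*I*n^2 - 56*I*n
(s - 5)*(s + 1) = s^2 - 4*s - 5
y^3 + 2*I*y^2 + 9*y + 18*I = (y - 3*I)*(y + 2*I)*(y + 3*I)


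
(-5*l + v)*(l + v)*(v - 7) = -5*l^2*v + 35*l^2 - 4*l*v^2 + 28*l*v + v^3 - 7*v^2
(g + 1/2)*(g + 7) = g^2 + 15*g/2 + 7/2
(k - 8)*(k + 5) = k^2 - 3*k - 40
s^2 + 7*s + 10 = (s + 2)*(s + 5)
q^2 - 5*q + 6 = (q - 3)*(q - 2)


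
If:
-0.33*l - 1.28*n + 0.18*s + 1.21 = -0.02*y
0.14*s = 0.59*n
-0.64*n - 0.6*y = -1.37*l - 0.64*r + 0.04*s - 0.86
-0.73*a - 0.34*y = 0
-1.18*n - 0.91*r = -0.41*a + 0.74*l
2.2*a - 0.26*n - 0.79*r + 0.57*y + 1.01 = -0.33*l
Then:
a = -31.11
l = 29.79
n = -13.97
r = -20.13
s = -58.87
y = 66.80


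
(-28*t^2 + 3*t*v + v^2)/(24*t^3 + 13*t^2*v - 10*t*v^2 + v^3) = (-28*t^2 + 3*t*v + v^2)/(24*t^3 + 13*t^2*v - 10*t*v^2 + v^3)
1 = 1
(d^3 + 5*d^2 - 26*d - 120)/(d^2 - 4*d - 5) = (d^2 + 10*d + 24)/(d + 1)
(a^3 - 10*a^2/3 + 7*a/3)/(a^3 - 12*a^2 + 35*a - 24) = a*(3*a - 7)/(3*(a^2 - 11*a + 24))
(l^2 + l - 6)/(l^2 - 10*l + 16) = (l + 3)/(l - 8)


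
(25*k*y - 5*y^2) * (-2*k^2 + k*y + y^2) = -50*k^3*y + 35*k^2*y^2 + 20*k*y^3 - 5*y^4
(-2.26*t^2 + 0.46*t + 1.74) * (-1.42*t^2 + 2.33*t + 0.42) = 3.2092*t^4 - 5.919*t^3 - 2.3482*t^2 + 4.2474*t + 0.7308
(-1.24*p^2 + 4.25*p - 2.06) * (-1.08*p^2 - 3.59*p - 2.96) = 1.3392*p^4 - 0.1384*p^3 - 9.3623*p^2 - 5.1846*p + 6.0976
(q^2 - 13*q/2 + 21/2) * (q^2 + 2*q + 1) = q^4 - 9*q^3/2 - 3*q^2/2 + 29*q/2 + 21/2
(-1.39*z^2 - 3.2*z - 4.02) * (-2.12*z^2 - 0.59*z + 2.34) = 2.9468*z^4 + 7.6041*z^3 + 7.1578*z^2 - 5.1162*z - 9.4068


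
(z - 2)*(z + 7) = z^2 + 5*z - 14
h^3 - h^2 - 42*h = h*(h - 7)*(h + 6)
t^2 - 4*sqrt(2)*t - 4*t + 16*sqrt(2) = (t - 4)*(t - 4*sqrt(2))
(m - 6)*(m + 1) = m^2 - 5*m - 6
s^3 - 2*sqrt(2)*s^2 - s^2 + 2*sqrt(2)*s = s*(s - 1)*(s - 2*sqrt(2))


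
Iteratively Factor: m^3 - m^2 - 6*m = (m + 2)*(m^2 - 3*m) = (m - 3)*(m + 2)*(m)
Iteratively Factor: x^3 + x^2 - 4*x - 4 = (x + 1)*(x^2 - 4) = (x - 2)*(x + 1)*(x + 2)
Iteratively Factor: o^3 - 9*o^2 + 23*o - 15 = (o - 3)*(o^2 - 6*o + 5) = (o - 3)*(o - 1)*(o - 5)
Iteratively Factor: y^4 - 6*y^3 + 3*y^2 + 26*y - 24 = (y - 3)*(y^3 - 3*y^2 - 6*y + 8) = (y - 3)*(y + 2)*(y^2 - 5*y + 4) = (y - 4)*(y - 3)*(y + 2)*(y - 1)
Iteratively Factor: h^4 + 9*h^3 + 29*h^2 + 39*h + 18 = (h + 3)*(h^3 + 6*h^2 + 11*h + 6) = (h + 2)*(h + 3)*(h^2 + 4*h + 3) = (h + 2)*(h + 3)^2*(h + 1)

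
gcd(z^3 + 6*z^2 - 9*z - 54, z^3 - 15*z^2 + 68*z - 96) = z - 3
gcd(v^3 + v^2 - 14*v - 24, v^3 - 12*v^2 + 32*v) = v - 4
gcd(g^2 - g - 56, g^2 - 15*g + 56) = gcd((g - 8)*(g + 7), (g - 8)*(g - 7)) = g - 8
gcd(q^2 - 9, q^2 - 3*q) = q - 3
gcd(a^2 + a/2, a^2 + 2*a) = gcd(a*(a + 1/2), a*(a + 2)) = a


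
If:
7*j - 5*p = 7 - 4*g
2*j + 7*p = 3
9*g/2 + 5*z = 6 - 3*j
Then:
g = 108/121 - 590*z/363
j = 280*z/363 + 80/121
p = 29/121 - 80*z/363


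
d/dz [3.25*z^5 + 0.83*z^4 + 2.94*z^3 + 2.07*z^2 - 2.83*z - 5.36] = 16.25*z^4 + 3.32*z^3 + 8.82*z^2 + 4.14*z - 2.83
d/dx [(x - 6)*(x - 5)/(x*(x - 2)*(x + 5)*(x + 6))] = 2*(-x^5 + 12*x^4 + 39*x^3 - 391*x^2 - 240*x + 900)/(x^2*(x^6 + 18*x^5 + 97*x^4 + 24*x^3 - 1016*x^2 - 960*x + 3600))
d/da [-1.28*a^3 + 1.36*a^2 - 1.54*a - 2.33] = -3.84*a^2 + 2.72*a - 1.54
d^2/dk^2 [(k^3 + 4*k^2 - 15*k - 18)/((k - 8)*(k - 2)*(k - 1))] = 2*(15*k^6 - 123*k^5 + 171*k^4 + 2251*k^3 - 12738*k^2 + 23268*k - 14216)/(k^9 - 33*k^8 + 441*k^7 - 3095*k^6 + 12522*k^5 - 30612*k^4 + 45800*k^3 - 40896*k^2 + 19968*k - 4096)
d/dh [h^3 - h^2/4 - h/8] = 3*h^2 - h/2 - 1/8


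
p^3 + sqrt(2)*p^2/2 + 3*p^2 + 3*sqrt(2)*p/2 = p*(p + 3)*(p + sqrt(2)/2)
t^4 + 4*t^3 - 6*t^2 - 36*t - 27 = (t - 3)*(t + 1)*(t + 3)^2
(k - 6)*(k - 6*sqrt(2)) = k^2 - 6*sqrt(2)*k - 6*k + 36*sqrt(2)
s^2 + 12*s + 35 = (s + 5)*(s + 7)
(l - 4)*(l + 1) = l^2 - 3*l - 4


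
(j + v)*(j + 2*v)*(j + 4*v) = j^3 + 7*j^2*v + 14*j*v^2 + 8*v^3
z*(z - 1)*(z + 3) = z^3 + 2*z^2 - 3*z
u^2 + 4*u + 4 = (u + 2)^2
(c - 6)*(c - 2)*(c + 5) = c^3 - 3*c^2 - 28*c + 60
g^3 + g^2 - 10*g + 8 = (g - 2)*(g - 1)*(g + 4)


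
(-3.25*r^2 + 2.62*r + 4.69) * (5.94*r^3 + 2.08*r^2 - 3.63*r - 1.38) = -19.305*r^5 + 8.8028*r^4 + 45.1057*r^3 + 4.7296*r^2 - 20.6403*r - 6.4722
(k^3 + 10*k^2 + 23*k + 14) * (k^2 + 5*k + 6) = k^5 + 15*k^4 + 79*k^3 + 189*k^2 + 208*k + 84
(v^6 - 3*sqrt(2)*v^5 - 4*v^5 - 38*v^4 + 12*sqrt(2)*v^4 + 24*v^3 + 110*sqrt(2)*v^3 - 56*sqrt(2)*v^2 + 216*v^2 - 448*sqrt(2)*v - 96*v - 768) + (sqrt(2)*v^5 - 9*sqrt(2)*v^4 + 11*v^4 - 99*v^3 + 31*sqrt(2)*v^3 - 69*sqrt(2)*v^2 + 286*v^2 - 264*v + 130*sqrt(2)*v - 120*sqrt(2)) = v^6 - 4*v^5 - 2*sqrt(2)*v^5 - 27*v^4 + 3*sqrt(2)*v^4 - 75*v^3 + 141*sqrt(2)*v^3 - 125*sqrt(2)*v^2 + 502*v^2 - 318*sqrt(2)*v - 360*v - 768 - 120*sqrt(2)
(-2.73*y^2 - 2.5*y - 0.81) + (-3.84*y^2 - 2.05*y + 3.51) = -6.57*y^2 - 4.55*y + 2.7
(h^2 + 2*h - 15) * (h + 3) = h^3 + 5*h^2 - 9*h - 45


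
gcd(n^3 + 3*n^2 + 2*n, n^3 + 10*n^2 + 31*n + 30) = n + 2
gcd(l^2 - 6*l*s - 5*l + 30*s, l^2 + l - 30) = l - 5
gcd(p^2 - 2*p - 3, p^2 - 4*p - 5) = p + 1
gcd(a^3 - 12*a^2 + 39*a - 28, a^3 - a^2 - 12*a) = a - 4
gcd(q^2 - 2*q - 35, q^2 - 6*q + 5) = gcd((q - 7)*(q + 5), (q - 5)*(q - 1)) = 1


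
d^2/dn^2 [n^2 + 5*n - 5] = 2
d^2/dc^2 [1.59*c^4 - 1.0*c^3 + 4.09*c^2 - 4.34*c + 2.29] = 19.08*c^2 - 6.0*c + 8.18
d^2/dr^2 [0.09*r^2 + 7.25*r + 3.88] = 0.180000000000000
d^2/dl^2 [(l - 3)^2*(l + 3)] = 6*l - 6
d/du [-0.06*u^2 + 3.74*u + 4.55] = 3.74 - 0.12*u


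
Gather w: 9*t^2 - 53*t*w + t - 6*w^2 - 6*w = 9*t^2 + t - 6*w^2 + w*(-53*t - 6)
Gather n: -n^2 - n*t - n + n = -n^2 - n*t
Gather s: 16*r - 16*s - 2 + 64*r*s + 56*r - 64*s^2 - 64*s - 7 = 72*r - 64*s^2 + s*(64*r - 80) - 9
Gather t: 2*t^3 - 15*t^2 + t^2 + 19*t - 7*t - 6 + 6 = 2*t^3 - 14*t^2 + 12*t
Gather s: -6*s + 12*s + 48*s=54*s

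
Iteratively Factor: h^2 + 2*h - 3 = (h - 1)*(h + 3)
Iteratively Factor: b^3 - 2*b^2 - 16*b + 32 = (b + 4)*(b^2 - 6*b + 8) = (b - 2)*(b + 4)*(b - 4)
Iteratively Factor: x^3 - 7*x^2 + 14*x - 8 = (x - 4)*(x^2 - 3*x + 2) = (x - 4)*(x - 2)*(x - 1)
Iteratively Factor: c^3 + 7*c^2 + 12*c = (c + 3)*(c^2 + 4*c) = (c + 3)*(c + 4)*(c)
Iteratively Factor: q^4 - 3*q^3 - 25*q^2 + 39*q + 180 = (q + 3)*(q^3 - 6*q^2 - 7*q + 60) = (q + 3)^2*(q^2 - 9*q + 20) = (q - 4)*(q + 3)^2*(q - 5)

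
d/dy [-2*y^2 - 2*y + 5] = -4*y - 2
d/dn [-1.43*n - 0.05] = -1.43000000000000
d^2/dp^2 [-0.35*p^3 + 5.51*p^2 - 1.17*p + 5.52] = 11.02 - 2.1*p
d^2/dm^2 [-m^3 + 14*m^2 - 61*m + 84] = 28 - 6*m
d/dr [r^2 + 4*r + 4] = 2*r + 4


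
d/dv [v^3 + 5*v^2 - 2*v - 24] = 3*v^2 + 10*v - 2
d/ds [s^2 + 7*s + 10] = 2*s + 7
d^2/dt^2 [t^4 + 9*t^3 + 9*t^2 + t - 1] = 12*t^2 + 54*t + 18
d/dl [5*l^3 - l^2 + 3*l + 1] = 15*l^2 - 2*l + 3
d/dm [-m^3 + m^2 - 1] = m*(2 - 3*m)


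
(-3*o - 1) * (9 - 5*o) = 15*o^2 - 22*o - 9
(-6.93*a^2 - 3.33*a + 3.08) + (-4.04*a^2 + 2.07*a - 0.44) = -10.97*a^2 - 1.26*a + 2.64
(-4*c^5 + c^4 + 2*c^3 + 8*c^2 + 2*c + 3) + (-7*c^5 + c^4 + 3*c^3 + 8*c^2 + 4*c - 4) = -11*c^5 + 2*c^4 + 5*c^3 + 16*c^2 + 6*c - 1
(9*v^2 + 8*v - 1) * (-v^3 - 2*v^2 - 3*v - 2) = -9*v^5 - 26*v^4 - 42*v^3 - 40*v^2 - 13*v + 2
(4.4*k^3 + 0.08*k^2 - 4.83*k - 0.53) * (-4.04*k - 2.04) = -17.776*k^4 - 9.2992*k^3 + 19.35*k^2 + 11.9944*k + 1.0812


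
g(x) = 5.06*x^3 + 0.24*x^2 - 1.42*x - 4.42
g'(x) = 15.18*x^2 + 0.48*x - 1.42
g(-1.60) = -22.26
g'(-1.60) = 36.67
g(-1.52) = -19.48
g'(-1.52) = 32.92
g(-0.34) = -4.11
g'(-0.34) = 0.17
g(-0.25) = -4.13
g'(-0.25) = -0.59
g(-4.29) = -393.42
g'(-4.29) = 275.90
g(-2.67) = -95.23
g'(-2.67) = 105.52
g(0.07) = -4.52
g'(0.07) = -1.31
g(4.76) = 539.98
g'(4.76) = 344.81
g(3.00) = 130.10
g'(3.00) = 136.64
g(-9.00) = -3660.94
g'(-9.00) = 1223.84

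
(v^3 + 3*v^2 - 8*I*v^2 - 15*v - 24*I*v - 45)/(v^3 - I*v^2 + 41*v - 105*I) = (v + 3)/(v + 7*I)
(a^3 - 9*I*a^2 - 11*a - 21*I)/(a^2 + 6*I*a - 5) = (a^2 - 10*I*a - 21)/(a + 5*I)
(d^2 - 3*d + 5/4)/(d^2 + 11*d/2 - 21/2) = (4*d^2 - 12*d + 5)/(2*(2*d^2 + 11*d - 21))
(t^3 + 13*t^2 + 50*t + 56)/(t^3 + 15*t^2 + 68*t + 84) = (t + 4)/(t + 6)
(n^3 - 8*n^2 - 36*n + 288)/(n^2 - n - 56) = (n^2 - 36)/(n + 7)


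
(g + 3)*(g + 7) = g^2 + 10*g + 21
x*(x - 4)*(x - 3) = x^3 - 7*x^2 + 12*x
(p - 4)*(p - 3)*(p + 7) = p^3 - 37*p + 84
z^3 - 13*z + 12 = (z - 3)*(z - 1)*(z + 4)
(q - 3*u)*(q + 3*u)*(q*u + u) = q^3*u + q^2*u - 9*q*u^3 - 9*u^3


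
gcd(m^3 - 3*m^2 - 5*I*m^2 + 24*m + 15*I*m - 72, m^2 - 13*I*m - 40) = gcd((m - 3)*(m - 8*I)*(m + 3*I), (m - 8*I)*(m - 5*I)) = m - 8*I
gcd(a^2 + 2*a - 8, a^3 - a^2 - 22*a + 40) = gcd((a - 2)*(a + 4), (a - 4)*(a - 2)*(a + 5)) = a - 2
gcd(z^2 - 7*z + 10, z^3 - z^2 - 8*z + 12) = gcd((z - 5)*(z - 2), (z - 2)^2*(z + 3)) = z - 2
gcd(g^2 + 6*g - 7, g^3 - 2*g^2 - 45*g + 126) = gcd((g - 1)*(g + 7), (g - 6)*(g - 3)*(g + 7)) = g + 7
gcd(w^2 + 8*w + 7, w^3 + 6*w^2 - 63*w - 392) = w + 7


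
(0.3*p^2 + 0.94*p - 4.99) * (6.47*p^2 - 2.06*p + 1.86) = 1.941*p^4 + 5.4638*p^3 - 33.6637*p^2 + 12.0278*p - 9.2814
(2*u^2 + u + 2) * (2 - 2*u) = -4*u^3 + 2*u^2 - 2*u + 4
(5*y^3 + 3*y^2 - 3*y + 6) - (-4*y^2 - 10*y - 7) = 5*y^3 + 7*y^2 + 7*y + 13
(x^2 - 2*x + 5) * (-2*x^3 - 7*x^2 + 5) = -2*x^5 - 3*x^4 + 4*x^3 - 30*x^2 - 10*x + 25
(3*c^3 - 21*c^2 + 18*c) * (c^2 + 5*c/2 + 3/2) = 3*c^5 - 27*c^4/2 - 30*c^3 + 27*c^2/2 + 27*c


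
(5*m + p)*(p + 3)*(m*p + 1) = 5*m^2*p^2 + 15*m^2*p + m*p^3 + 3*m*p^2 + 5*m*p + 15*m + p^2 + 3*p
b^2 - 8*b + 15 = (b - 5)*(b - 3)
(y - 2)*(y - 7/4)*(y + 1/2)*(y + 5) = y^4 + 7*y^3/4 - 117*y^2/8 + 79*y/8 + 35/4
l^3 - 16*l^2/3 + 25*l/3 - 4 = (l - 3)*(l - 4/3)*(l - 1)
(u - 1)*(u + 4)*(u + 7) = u^3 + 10*u^2 + 17*u - 28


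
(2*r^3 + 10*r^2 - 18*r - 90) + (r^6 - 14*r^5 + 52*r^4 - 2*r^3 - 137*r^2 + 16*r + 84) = r^6 - 14*r^5 + 52*r^4 - 127*r^2 - 2*r - 6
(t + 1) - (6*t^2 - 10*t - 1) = -6*t^2 + 11*t + 2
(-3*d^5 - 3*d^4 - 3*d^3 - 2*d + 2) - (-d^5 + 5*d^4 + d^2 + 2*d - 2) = -2*d^5 - 8*d^4 - 3*d^3 - d^2 - 4*d + 4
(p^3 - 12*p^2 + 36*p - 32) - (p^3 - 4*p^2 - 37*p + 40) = -8*p^2 + 73*p - 72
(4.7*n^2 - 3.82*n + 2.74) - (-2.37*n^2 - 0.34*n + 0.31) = 7.07*n^2 - 3.48*n + 2.43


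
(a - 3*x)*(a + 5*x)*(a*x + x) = a^3*x + 2*a^2*x^2 + a^2*x - 15*a*x^3 + 2*a*x^2 - 15*x^3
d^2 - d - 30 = (d - 6)*(d + 5)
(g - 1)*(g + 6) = g^2 + 5*g - 6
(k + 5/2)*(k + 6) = k^2 + 17*k/2 + 15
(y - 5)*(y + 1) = y^2 - 4*y - 5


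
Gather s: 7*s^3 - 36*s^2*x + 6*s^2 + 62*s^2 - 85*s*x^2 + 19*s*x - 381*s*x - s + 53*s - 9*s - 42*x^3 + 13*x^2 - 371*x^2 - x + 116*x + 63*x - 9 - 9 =7*s^3 + s^2*(68 - 36*x) + s*(-85*x^2 - 362*x + 43) - 42*x^3 - 358*x^2 + 178*x - 18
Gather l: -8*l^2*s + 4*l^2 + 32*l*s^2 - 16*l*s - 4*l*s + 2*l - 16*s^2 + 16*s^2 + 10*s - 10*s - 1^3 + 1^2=l^2*(4 - 8*s) + l*(32*s^2 - 20*s + 2)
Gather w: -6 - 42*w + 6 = -42*w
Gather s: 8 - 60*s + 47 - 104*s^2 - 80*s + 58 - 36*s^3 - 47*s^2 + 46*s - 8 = -36*s^3 - 151*s^2 - 94*s + 105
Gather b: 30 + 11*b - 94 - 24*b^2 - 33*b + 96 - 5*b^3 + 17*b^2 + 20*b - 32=-5*b^3 - 7*b^2 - 2*b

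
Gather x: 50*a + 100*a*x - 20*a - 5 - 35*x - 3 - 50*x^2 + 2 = 30*a - 50*x^2 + x*(100*a - 35) - 6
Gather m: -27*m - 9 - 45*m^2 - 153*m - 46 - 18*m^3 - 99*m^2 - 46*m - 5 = -18*m^3 - 144*m^2 - 226*m - 60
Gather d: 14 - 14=0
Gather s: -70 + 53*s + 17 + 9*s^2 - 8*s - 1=9*s^2 + 45*s - 54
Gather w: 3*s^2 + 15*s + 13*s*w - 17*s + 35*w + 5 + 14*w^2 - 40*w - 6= 3*s^2 - 2*s + 14*w^2 + w*(13*s - 5) - 1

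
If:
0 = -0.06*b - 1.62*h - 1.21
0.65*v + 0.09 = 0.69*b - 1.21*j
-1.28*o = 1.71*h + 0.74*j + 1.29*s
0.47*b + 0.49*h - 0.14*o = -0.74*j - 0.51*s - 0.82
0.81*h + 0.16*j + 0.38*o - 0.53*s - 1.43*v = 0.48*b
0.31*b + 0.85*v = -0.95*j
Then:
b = 0.05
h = -0.75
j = -0.09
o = 1.46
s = -0.40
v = 0.08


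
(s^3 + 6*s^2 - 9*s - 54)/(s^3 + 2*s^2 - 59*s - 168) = (s^2 + 3*s - 18)/(s^2 - s - 56)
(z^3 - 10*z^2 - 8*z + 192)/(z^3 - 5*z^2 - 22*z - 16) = (z^2 - 2*z - 24)/(z^2 + 3*z + 2)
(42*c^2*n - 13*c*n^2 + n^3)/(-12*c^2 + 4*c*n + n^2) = n*(42*c^2 - 13*c*n + n^2)/(-12*c^2 + 4*c*n + n^2)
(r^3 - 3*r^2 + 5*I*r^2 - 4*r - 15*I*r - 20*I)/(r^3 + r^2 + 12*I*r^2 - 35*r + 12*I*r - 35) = (r - 4)/(r + 7*I)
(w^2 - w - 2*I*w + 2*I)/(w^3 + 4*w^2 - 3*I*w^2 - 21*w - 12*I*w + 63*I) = (w^2 - w*(1 + 2*I) + 2*I)/(w^3 + w^2*(4 - 3*I) - 3*w*(7 + 4*I) + 63*I)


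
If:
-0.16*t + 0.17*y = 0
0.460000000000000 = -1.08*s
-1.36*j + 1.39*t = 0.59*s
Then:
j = 1.0859375*y + 0.184776688453159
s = -0.43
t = 1.0625*y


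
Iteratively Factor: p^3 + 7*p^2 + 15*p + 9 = (p + 3)*(p^2 + 4*p + 3) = (p + 1)*(p + 3)*(p + 3)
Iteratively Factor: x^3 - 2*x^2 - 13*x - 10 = (x - 5)*(x^2 + 3*x + 2) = (x - 5)*(x + 1)*(x + 2)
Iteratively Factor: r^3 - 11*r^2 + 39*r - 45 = (r - 5)*(r^2 - 6*r + 9) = (r - 5)*(r - 3)*(r - 3)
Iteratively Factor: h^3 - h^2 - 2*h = (h)*(h^2 - h - 2) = h*(h - 2)*(h + 1)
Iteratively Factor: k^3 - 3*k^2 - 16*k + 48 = (k - 4)*(k^2 + k - 12) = (k - 4)*(k + 4)*(k - 3)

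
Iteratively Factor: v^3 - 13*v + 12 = (v - 3)*(v^2 + 3*v - 4) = (v - 3)*(v - 1)*(v + 4)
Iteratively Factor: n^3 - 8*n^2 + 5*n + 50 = (n - 5)*(n^2 - 3*n - 10) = (n - 5)^2*(n + 2)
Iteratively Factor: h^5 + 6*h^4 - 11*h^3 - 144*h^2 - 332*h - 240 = (h + 4)*(h^4 + 2*h^3 - 19*h^2 - 68*h - 60) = (h - 5)*(h + 4)*(h^3 + 7*h^2 + 16*h + 12) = (h - 5)*(h + 2)*(h + 4)*(h^2 + 5*h + 6) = (h - 5)*(h + 2)^2*(h + 4)*(h + 3)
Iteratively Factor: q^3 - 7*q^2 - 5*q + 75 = (q - 5)*(q^2 - 2*q - 15) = (q - 5)^2*(q + 3)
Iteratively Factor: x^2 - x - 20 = (x + 4)*(x - 5)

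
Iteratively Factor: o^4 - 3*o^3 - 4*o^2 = (o - 4)*(o^3 + o^2) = o*(o - 4)*(o^2 + o) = o^2*(o - 4)*(o + 1)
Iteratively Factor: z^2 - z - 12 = (z + 3)*(z - 4)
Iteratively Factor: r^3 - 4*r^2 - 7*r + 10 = (r - 1)*(r^2 - 3*r - 10) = (r - 5)*(r - 1)*(r + 2)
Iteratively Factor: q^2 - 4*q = (q)*(q - 4)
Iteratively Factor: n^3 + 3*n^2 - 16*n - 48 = (n + 3)*(n^2 - 16) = (n + 3)*(n + 4)*(n - 4)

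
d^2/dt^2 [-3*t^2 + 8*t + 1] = -6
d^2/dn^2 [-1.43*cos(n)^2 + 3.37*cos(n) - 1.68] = -3.37*cos(n) + 2.86*cos(2*n)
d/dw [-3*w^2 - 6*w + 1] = -6*w - 6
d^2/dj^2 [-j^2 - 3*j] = -2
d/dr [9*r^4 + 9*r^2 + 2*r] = 36*r^3 + 18*r + 2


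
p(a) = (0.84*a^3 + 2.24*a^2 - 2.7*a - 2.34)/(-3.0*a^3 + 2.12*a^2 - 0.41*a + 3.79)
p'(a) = (2.52*a^2 + 4.48*a - 2.7)/(-3.0*a^3 + 2.12*a^2 - 0.41*a + 3.79) + (9.0*a^2 - 4.24*a + 0.41)*(0.84*a^3 + 2.24*a^2 - 2.7*a - 2.34)/(-3.0*a^3 + 2.12*a^2 - 0.41*a + 3.79)^2 = (-8.88178419700125e-16*a^5 + 8.50080000000001*a^4 - 16.8888*a^3 - 6.7036*a^2 + 26.9008*a - 11.1924)/(9.0*a^6 - 12.72*a^5 + 6.9544*a^4 - 24.4784*a^3 + 16.2377*a^2 - 3.1078*a + 14.3641)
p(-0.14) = -0.49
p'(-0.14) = -0.99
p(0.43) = -0.80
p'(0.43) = -0.14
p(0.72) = -0.81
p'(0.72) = 0.06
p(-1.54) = 0.20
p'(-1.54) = 0.10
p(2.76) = -0.56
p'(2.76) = 0.08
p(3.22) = -0.53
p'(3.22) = 0.06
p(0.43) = -0.80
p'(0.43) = -0.14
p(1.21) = -0.77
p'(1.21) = -0.13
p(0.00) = -0.62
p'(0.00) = -0.78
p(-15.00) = -0.22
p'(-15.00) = 0.00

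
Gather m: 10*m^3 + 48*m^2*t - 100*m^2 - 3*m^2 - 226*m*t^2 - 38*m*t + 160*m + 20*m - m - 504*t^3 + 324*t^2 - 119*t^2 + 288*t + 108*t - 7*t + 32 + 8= 10*m^3 + m^2*(48*t - 103) + m*(-226*t^2 - 38*t + 179) - 504*t^3 + 205*t^2 + 389*t + 40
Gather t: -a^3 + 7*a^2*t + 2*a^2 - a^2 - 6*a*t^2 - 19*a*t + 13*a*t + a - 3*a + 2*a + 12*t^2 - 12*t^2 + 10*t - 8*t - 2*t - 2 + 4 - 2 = -a^3 + a^2 - 6*a*t^2 + t*(7*a^2 - 6*a)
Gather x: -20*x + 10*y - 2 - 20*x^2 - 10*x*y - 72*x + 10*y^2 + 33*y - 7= -20*x^2 + x*(-10*y - 92) + 10*y^2 + 43*y - 9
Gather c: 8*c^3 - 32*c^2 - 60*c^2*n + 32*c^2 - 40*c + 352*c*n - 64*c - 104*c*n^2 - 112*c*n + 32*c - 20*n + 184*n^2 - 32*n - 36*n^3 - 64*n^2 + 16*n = 8*c^3 - 60*c^2*n + c*(-104*n^2 + 240*n - 72) - 36*n^3 + 120*n^2 - 36*n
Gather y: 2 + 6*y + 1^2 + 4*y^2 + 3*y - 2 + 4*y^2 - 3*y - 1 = 8*y^2 + 6*y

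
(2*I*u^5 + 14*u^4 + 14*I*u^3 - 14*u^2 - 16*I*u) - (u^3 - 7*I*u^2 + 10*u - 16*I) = 2*I*u^5 + 14*u^4 - u^3 + 14*I*u^3 - 14*u^2 + 7*I*u^2 - 10*u - 16*I*u + 16*I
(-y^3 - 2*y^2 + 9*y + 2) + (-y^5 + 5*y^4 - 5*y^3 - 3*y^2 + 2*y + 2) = -y^5 + 5*y^4 - 6*y^3 - 5*y^2 + 11*y + 4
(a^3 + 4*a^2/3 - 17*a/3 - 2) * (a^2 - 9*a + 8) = a^5 - 23*a^4/3 - 29*a^3/3 + 179*a^2/3 - 82*a/3 - 16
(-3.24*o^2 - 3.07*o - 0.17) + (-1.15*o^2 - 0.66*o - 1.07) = -4.39*o^2 - 3.73*o - 1.24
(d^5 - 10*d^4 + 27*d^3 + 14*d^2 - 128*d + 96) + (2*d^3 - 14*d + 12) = d^5 - 10*d^4 + 29*d^3 + 14*d^2 - 142*d + 108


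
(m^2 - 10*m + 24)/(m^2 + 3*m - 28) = (m - 6)/(m + 7)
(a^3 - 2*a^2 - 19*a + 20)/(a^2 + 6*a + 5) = (a^3 - 2*a^2 - 19*a + 20)/(a^2 + 6*a + 5)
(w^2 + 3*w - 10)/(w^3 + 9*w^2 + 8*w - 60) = 1/(w + 6)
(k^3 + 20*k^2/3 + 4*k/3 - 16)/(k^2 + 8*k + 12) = k - 4/3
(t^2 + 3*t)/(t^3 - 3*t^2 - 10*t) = (t + 3)/(t^2 - 3*t - 10)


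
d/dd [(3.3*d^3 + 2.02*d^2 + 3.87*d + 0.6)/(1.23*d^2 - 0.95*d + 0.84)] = (4.059*d^4 - 6.27*d^3 + 1.6369*d^2 + 1.9176*d + 3.8208)/(1.5129*d^4 - 2.337*d^3 + 2.9689*d^2 - 1.596*d + 0.7056)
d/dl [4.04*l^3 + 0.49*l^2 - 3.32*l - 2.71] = 12.12*l^2 + 0.98*l - 3.32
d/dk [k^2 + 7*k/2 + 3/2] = 2*k + 7/2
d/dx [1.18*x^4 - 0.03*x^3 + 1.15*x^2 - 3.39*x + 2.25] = 4.72*x^3 - 0.09*x^2 + 2.3*x - 3.39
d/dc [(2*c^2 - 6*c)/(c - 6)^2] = 18*(2 - c)/(c^3 - 18*c^2 + 108*c - 216)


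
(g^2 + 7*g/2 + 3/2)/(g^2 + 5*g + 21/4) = 2*(2*g^2 + 7*g + 3)/(4*g^2 + 20*g + 21)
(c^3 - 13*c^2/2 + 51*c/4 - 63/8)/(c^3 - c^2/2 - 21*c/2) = (c^2 - 3*c + 9/4)/(c*(c + 3))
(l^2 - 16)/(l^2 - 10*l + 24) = (l + 4)/(l - 6)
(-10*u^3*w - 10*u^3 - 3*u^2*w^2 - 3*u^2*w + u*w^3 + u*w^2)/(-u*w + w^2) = u*(10*u^2*w + 10*u^2 + 3*u*w^2 + 3*u*w - w^3 - w^2)/(w*(u - w))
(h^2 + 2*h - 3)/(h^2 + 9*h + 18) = (h - 1)/(h + 6)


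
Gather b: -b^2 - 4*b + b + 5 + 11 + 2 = -b^2 - 3*b + 18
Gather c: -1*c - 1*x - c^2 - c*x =-c^2 + c*(-x - 1) - x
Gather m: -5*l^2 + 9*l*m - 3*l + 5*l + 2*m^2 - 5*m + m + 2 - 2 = -5*l^2 + 2*l + 2*m^2 + m*(9*l - 4)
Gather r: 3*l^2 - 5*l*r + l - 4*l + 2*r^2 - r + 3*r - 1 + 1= 3*l^2 - 3*l + 2*r^2 + r*(2 - 5*l)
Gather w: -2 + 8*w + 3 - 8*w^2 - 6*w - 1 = -8*w^2 + 2*w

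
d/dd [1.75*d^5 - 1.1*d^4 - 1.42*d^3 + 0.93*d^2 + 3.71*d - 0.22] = 8.75*d^4 - 4.4*d^3 - 4.26*d^2 + 1.86*d + 3.71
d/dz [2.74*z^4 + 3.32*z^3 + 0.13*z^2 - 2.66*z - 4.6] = 10.96*z^3 + 9.96*z^2 + 0.26*z - 2.66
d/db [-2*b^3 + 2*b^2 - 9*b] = -6*b^2 + 4*b - 9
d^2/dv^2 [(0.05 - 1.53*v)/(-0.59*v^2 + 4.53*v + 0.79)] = ((13.9208 - 5.4162*v)*(-0.59*v^2 + 4.53*v + 0.79) - (1.18*v - 4.53)*(1.53*v - 0.05)*(2.36*v - 9.06))/(-0.59*v^2 + 4.53*v + 0.79)^3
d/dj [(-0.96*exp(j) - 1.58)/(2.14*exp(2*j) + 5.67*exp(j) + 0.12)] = (2.0544*exp(2*j) + 6.7624*exp(j) + 8.8434)*exp(j)/(4.5796*exp(4*j) + 24.2676*exp(3*j) + 32.6625*exp(2*j) + 1.3608*exp(j) + 0.0144)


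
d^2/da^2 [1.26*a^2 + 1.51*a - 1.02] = 2.52000000000000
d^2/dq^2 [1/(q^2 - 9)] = 6*(q^2 + 3)/(q^2 - 9)^3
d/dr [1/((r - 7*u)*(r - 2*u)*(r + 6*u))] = (-(r - 7*u)*(r - 2*u) - (r - 7*u)*(r + 6*u) - (r - 2*u)*(r + 6*u))/((r - 7*u)^2*(r - 2*u)^2*(r + 6*u)^2)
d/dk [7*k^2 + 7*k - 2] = 14*k + 7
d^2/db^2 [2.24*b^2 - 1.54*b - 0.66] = 4.48000000000000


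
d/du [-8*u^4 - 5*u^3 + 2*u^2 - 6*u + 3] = -32*u^3 - 15*u^2 + 4*u - 6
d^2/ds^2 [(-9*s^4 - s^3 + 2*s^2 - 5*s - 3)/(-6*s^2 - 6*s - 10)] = (81*s^6 + 243*s^5 + 648*s^4 + 1137*s^3 + 1566*s^2 - 69*s - 143)/(27*s^6 + 81*s^5 + 216*s^4 + 297*s^3 + 360*s^2 + 225*s + 125)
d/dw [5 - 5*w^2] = -10*w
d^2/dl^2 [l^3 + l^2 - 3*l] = 6*l + 2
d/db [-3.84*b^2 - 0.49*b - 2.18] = -7.68*b - 0.49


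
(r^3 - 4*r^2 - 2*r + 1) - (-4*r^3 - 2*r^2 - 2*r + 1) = 5*r^3 - 2*r^2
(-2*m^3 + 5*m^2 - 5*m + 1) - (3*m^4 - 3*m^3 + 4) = -3*m^4 + m^3 + 5*m^2 - 5*m - 3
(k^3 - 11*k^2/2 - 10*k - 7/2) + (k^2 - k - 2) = k^3 - 9*k^2/2 - 11*k - 11/2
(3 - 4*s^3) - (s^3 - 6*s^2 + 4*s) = -5*s^3 + 6*s^2 - 4*s + 3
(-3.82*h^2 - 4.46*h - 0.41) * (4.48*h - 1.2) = -17.1136*h^3 - 15.3968*h^2 + 3.5152*h + 0.492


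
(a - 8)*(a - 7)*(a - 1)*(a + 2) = a^4 - 14*a^3 + 39*a^2 + 86*a - 112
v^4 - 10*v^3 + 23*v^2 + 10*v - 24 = (v - 6)*(v - 4)*(v - 1)*(v + 1)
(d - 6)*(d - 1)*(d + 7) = d^3 - 43*d + 42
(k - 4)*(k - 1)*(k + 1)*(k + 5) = k^4 + k^3 - 21*k^2 - k + 20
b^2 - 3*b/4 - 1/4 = (b - 1)*(b + 1/4)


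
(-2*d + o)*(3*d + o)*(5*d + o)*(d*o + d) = -30*d^4*o - 30*d^4 - d^3*o^2 - d^3*o + 6*d^2*o^3 + 6*d^2*o^2 + d*o^4 + d*o^3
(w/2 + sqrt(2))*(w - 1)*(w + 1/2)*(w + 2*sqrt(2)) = w^4/2 - w^3/4 + 2*sqrt(2)*w^3 - sqrt(2)*w^2 + 15*w^2/4 - 2*w - sqrt(2)*w - 2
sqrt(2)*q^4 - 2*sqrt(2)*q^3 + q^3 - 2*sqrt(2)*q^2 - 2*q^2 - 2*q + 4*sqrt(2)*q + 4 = (q - 2)*(q - sqrt(2))*(q + sqrt(2))*(sqrt(2)*q + 1)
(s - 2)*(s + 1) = s^2 - s - 2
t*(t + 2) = t^2 + 2*t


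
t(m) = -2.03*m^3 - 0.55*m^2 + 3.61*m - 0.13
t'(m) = -6.09*m^2 - 1.1*m + 3.61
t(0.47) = 1.23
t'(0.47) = 1.75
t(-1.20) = -1.75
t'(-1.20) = -3.84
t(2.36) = -21.36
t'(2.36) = -32.90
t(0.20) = 0.55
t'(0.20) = 3.15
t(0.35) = 0.98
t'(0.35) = 2.48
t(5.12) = -268.53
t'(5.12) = -161.67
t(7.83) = -980.08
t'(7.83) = -378.37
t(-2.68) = 25.32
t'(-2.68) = -37.18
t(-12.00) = 3385.19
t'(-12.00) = -860.15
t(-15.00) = 6673.22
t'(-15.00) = -1350.14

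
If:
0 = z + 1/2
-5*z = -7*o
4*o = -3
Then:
No Solution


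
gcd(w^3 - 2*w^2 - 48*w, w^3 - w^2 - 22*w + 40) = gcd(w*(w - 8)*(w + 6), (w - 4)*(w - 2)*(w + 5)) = 1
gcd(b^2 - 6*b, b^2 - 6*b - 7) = 1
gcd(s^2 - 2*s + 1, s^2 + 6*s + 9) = 1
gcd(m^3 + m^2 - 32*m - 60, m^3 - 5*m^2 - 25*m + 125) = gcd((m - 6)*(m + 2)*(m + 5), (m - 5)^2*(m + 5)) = m + 5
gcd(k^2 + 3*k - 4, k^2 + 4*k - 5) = k - 1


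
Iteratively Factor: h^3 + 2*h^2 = (h + 2)*(h^2) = h*(h + 2)*(h)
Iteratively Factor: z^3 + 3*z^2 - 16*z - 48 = (z + 3)*(z^2 - 16) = (z - 4)*(z + 3)*(z + 4)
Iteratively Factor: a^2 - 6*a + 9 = (a - 3)*(a - 3)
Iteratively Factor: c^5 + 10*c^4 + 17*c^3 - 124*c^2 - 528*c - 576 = (c - 4)*(c^4 + 14*c^3 + 73*c^2 + 168*c + 144) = (c - 4)*(c + 3)*(c^3 + 11*c^2 + 40*c + 48) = (c - 4)*(c + 3)*(c + 4)*(c^2 + 7*c + 12) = (c - 4)*(c + 3)*(c + 4)^2*(c + 3)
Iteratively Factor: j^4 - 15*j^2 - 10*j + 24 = (j - 4)*(j^3 + 4*j^2 + j - 6) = (j - 4)*(j + 2)*(j^2 + 2*j - 3) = (j - 4)*(j - 1)*(j + 2)*(j + 3)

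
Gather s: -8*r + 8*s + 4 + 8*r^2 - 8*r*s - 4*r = 8*r^2 - 12*r + s*(8 - 8*r) + 4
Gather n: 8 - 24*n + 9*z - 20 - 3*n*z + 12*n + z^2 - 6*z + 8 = n*(-3*z - 12) + z^2 + 3*z - 4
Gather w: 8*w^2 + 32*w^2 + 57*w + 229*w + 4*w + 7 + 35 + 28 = 40*w^2 + 290*w + 70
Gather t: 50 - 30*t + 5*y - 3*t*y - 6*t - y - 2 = t*(-3*y - 36) + 4*y + 48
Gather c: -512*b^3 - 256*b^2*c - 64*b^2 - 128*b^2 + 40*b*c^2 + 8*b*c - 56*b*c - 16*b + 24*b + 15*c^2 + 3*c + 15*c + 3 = -512*b^3 - 192*b^2 + 8*b + c^2*(40*b + 15) + c*(-256*b^2 - 48*b + 18) + 3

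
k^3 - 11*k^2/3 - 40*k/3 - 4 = (k - 6)*(k + 1/3)*(k + 2)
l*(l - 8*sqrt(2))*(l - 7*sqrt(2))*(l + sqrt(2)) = l^4 - 14*sqrt(2)*l^3 + 82*l^2 + 112*sqrt(2)*l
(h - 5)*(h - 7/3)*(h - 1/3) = h^3 - 23*h^2/3 + 127*h/9 - 35/9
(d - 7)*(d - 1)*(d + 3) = d^3 - 5*d^2 - 17*d + 21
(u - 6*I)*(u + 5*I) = u^2 - I*u + 30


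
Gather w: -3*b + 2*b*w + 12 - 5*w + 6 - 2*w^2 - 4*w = -3*b - 2*w^2 + w*(2*b - 9) + 18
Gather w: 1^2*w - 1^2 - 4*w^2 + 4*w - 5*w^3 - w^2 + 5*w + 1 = -5*w^3 - 5*w^2 + 10*w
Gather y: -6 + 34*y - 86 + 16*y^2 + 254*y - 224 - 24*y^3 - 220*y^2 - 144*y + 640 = -24*y^3 - 204*y^2 + 144*y + 324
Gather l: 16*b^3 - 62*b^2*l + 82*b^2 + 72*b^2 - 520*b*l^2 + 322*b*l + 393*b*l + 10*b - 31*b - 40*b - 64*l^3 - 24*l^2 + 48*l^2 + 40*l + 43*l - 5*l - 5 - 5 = 16*b^3 + 154*b^2 - 61*b - 64*l^3 + l^2*(24 - 520*b) + l*(-62*b^2 + 715*b + 78) - 10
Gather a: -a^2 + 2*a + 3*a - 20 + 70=-a^2 + 5*a + 50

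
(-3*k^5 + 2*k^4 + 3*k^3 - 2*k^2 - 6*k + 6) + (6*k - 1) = -3*k^5 + 2*k^4 + 3*k^3 - 2*k^2 + 5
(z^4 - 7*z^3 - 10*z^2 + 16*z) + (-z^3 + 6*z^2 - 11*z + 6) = z^4 - 8*z^3 - 4*z^2 + 5*z + 6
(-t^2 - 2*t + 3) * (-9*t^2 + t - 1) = 9*t^4 + 17*t^3 - 28*t^2 + 5*t - 3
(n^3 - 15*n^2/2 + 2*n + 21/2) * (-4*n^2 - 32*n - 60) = -4*n^5 - 2*n^4 + 172*n^3 + 344*n^2 - 456*n - 630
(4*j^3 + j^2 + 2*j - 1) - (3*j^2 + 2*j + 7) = 4*j^3 - 2*j^2 - 8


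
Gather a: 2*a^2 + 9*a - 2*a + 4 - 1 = 2*a^2 + 7*a + 3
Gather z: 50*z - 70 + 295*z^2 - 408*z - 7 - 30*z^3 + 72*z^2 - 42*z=-30*z^3 + 367*z^2 - 400*z - 77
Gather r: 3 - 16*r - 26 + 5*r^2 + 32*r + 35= 5*r^2 + 16*r + 12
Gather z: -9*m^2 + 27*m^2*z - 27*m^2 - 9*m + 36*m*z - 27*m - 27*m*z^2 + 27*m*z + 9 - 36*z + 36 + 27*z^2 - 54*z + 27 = -36*m^2 - 36*m + z^2*(27 - 27*m) + z*(27*m^2 + 63*m - 90) + 72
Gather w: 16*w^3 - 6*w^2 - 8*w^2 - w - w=16*w^3 - 14*w^2 - 2*w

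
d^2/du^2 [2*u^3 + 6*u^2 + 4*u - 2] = 12*u + 12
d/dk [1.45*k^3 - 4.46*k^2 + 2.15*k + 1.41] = 4.35*k^2 - 8.92*k + 2.15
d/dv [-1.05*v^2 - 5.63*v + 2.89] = -2.1*v - 5.63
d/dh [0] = 0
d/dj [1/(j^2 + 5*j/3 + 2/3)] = 3*(-6*j - 5)/(3*j^2 + 5*j + 2)^2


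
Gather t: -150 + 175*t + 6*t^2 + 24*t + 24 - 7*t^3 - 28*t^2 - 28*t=-7*t^3 - 22*t^2 + 171*t - 126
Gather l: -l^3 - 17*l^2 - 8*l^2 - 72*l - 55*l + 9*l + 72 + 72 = -l^3 - 25*l^2 - 118*l + 144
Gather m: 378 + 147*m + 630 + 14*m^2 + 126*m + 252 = 14*m^2 + 273*m + 1260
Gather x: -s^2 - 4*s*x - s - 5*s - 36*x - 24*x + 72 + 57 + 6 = -s^2 - 6*s + x*(-4*s - 60) + 135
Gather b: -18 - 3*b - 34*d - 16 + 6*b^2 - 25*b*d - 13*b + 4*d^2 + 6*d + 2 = 6*b^2 + b*(-25*d - 16) + 4*d^2 - 28*d - 32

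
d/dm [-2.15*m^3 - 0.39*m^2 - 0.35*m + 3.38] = -6.45*m^2 - 0.78*m - 0.35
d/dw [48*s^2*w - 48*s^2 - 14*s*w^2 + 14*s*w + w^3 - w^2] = 48*s^2 - 28*s*w + 14*s + 3*w^2 - 2*w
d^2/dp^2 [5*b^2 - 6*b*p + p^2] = 2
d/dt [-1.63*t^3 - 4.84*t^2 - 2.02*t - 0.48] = -4.89*t^2 - 9.68*t - 2.02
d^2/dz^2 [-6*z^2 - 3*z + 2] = -12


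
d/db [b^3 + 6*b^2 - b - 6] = 3*b^2 + 12*b - 1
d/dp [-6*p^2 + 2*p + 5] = 2 - 12*p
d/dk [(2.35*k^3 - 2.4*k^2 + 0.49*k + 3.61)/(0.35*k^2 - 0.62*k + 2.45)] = (0.8225*k^4 - 2.914*k^3 + 18.589*k^2 - 14.287*k + 3.4387)/(0.1225*k^4 - 0.434*k^3 + 2.0994*k^2 - 3.038*k + 6.0025)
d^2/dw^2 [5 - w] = 0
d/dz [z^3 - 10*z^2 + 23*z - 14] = 3*z^2 - 20*z + 23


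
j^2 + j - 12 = (j - 3)*(j + 4)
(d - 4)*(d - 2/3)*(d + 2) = d^3 - 8*d^2/3 - 20*d/3 + 16/3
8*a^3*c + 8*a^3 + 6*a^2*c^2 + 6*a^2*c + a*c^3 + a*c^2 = (2*a + c)*(4*a + c)*(a*c + a)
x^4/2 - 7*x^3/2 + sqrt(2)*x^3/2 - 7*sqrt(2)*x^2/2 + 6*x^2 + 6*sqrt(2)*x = x*(x/2 + sqrt(2)/2)*(x - 4)*(x - 3)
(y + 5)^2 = y^2 + 10*y + 25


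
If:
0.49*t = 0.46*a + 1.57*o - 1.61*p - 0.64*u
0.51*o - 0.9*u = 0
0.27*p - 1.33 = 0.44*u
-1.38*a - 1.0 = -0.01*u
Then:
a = 0.0072463768115942*u - 0.72463768115942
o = 1.76470588235294*u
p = 1.62962962962963*u + 4.92592592592593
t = -0.999555377706638*u - 16.8654572940287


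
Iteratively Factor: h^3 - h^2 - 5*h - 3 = (h + 1)*(h^2 - 2*h - 3) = (h - 3)*(h + 1)*(h + 1)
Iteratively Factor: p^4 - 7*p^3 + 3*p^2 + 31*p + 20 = (p - 5)*(p^3 - 2*p^2 - 7*p - 4) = (p - 5)*(p - 4)*(p^2 + 2*p + 1) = (p - 5)*(p - 4)*(p + 1)*(p + 1)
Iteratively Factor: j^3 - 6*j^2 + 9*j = (j)*(j^2 - 6*j + 9) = j*(j - 3)*(j - 3)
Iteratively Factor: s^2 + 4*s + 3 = (s + 1)*(s + 3)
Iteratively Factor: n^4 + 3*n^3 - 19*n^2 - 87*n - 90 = (n - 5)*(n^3 + 8*n^2 + 21*n + 18) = (n - 5)*(n + 2)*(n^2 + 6*n + 9) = (n - 5)*(n + 2)*(n + 3)*(n + 3)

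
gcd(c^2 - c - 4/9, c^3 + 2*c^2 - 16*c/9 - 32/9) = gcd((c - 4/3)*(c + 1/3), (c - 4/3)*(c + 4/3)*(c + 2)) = c - 4/3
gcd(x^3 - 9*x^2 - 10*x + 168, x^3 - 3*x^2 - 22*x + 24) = x^2 - 2*x - 24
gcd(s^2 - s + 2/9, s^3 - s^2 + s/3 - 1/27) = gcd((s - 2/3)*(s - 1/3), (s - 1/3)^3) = s - 1/3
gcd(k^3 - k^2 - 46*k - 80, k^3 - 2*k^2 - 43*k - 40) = k^2 - 3*k - 40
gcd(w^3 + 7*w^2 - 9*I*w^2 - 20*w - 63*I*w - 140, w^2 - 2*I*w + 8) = w - 4*I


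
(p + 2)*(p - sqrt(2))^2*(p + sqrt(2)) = p^4 - sqrt(2)*p^3 + 2*p^3 - 2*sqrt(2)*p^2 - 2*p^2 - 4*p + 2*sqrt(2)*p + 4*sqrt(2)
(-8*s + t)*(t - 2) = -8*s*t + 16*s + t^2 - 2*t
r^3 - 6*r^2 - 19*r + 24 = (r - 8)*(r - 1)*(r + 3)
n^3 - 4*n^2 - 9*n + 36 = (n - 4)*(n - 3)*(n + 3)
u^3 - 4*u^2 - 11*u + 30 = (u - 5)*(u - 2)*(u + 3)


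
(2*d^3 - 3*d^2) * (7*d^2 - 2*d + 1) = 14*d^5 - 25*d^4 + 8*d^3 - 3*d^2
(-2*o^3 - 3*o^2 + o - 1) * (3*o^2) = -6*o^5 - 9*o^4 + 3*o^3 - 3*o^2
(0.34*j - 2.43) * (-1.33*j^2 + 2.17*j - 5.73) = -0.4522*j^3 + 3.9697*j^2 - 7.2213*j + 13.9239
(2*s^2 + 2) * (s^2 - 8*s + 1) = 2*s^4 - 16*s^3 + 4*s^2 - 16*s + 2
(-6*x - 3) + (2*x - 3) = -4*x - 6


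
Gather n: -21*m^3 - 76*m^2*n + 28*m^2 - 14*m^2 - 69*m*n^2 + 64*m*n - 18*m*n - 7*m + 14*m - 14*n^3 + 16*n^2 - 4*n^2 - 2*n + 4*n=-21*m^3 + 14*m^2 + 7*m - 14*n^3 + n^2*(12 - 69*m) + n*(-76*m^2 + 46*m + 2)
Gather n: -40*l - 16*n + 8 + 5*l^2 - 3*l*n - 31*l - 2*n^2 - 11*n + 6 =5*l^2 - 71*l - 2*n^2 + n*(-3*l - 27) + 14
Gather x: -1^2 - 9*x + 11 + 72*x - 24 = 63*x - 14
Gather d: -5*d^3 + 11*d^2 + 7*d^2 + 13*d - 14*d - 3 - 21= -5*d^3 + 18*d^2 - d - 24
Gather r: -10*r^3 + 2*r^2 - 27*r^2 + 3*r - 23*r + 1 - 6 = -10*r^3 - 25*r^2 - 20*r - 5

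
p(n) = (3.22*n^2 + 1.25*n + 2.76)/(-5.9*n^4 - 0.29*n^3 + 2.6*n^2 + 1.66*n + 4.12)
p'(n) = (6.44*n + 1.25)/(-5.9*n^4 - 0.29*n^3 + 2.6*n^2 + 1.66*n + 4.12) + (3.22*n^2 + 1.25*n + 2.76)*(23.6*n^3 + 0.87*n^2 - 5.2*n - 1.66)/(-5.9*n^4 - 0.29*n^3 + 2.6*n^2 + 1.66*n + 4.12)^2 = (37.996*n^5 + 23.0588*n^4 + 65.861*n^3 + 4.4964*n^2 + 12.1808*n + 0.568400000000001)/(34.81*n^8 + 3.422*n^7 - 30.5959*n^6 - 21.096*n^5 - 42.8188*n^4 + 6.2424*n^3 + 24.1796*n^2 + 13.6784*n + 16.9744)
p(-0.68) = 1.12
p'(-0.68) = -2.95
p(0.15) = 0.68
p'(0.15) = 0.14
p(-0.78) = 1.59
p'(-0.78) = -7.16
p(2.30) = -0.15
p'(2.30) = 0.18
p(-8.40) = -0.01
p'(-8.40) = -0.00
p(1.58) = -0.52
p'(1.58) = 1.33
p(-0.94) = 9.02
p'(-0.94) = -296.06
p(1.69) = -0.40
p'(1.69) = 0.86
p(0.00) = 0.67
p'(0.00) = 0.03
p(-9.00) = -0.01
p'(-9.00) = -0.00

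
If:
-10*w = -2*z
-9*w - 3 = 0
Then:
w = -1/3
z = -5/3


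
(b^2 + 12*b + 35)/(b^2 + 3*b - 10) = (b + 7)/(b - 2)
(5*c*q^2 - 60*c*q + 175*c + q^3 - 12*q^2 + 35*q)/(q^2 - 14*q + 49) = (5*c*q - 25*c + q^2 - 5*q)/(q - 7)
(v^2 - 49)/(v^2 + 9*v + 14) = (v - 7)/(v + 2)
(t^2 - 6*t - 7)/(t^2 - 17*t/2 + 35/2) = 2*(t^2 - 6*t - 7)/(2*t^2 - 17*t + 35)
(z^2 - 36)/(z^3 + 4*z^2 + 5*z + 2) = (z^2 - 36)/(z^3 + 4*z^2 + 5*z + 2)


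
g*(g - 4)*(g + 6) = g^3 + 2*g^2 - 24*g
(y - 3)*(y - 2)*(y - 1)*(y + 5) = y^4 - y^3 - 19*y^2 + 49*y - 30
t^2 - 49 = (t - 7)*(t + 7)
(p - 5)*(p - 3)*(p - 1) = p^3 - 9*p^2 + 23*p - 15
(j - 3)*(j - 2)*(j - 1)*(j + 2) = j^4 - 4*j^3 - j^2 + 16*j - 12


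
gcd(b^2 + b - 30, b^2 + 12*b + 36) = b + 6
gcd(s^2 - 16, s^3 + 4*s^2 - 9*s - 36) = s + 4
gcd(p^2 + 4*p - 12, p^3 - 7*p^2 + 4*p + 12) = p - 2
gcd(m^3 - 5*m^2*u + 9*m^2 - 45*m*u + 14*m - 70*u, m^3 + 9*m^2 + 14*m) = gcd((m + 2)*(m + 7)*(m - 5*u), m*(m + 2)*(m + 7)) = m^2 + 9*m + 14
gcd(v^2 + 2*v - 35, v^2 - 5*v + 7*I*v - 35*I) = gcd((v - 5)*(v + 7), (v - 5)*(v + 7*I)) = v - 5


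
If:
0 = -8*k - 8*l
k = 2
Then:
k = 2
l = -2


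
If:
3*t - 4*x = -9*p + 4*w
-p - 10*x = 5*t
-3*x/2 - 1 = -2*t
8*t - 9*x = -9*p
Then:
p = -250/507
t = 66/169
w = -340/507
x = -74/507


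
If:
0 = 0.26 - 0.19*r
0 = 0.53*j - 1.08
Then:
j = 2.04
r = 1.37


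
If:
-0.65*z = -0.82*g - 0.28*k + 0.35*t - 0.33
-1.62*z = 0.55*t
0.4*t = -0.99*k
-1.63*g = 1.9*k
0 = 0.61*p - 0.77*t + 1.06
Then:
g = -1.08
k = 0.93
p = -4.64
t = -2.30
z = 0.78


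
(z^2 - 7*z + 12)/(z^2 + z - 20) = (z - 3)/(z + 5)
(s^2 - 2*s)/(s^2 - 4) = s/(s + 2)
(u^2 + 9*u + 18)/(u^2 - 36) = (u + 3)/(u - 6)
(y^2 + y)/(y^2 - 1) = y/(y - 1)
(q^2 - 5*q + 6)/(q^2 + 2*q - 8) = (q - 3)/(q + 4)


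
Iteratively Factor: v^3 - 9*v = (v)*(v^2 - 9) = v*(v + 3)*(v - 3)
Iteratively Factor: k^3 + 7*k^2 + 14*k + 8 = (k + 1)*(k^2 + 6*k + 8) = (k + 1)*(k + 4)*(k + 2)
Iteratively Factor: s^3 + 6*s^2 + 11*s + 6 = (s + 3)*(s^2 + 3*s + 2) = (s + 1)*(s + 3)*(s + 2)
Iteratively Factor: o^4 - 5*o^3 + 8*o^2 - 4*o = (o - 2)*(o^3 - 3*o^2 + 2*o) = (o - 2)*(o - 1)*(o^2 - 2*o) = (o - 2)^2*(o - 1)*(o)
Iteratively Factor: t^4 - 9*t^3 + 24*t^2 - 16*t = (t - 4)*(t^3 - 5*t^2 + 4*t) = (t - 4)*(t - 1)*(t^2 - 4*t) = t*(t - 4)*(t - 1)*(t - 4)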